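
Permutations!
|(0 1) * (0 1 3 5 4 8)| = |(0 3 5 4 8)| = 5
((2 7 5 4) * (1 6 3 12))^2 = (1 3)(2 5)(4 7)(6 12)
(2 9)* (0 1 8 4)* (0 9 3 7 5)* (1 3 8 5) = (0 3 7 1 5)(2 8 4 9) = [3, 5, 8, 7, 9, 0, 6, 1, 4, 2]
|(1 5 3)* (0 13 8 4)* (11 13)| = |(0 11 13 8 4)(1 5 3)| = 15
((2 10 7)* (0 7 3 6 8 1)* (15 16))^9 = ((0 7 2 10 3 6 8 1)(15 16))^9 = (0 7 2 10 3 6 8 1)(15 16)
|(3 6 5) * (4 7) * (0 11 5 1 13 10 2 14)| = |(0 11 5 3 6 1 13 10 2 14)(4 7)| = 10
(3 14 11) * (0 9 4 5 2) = (0 9 4 5 2)(3 14 11) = [9, 1, 0, 14, 5, 2, 6, 7, 8, 4, 10, 3, 12, 13, 11]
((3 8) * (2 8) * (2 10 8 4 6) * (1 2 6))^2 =(1 4 2)(3 8 10) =((1 2 4)(3 10 8))^2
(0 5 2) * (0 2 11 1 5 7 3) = (0 7 3)(1 5 11) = [7, 5, 2, 0, 4, 11, 6, 3, 8, 9, 10, 1]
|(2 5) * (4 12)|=2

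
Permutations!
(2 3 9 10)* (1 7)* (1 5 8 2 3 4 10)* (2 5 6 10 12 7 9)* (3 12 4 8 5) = (1 9)(2 8 3)(6 10 12 7) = [0, 9, 8, 2, 4, 5, 10, 6, 3, 1, 12, 11, 7]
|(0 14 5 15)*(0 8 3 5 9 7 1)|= |(0 14 9 7 1)(3 5 15 8)|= 20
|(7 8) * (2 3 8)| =|(2 3 8 7)| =4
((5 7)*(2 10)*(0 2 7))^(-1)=(0 5 7 10 2)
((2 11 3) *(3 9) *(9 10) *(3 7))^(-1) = (2 3 7 9 10 11)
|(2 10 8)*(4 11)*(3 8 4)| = 6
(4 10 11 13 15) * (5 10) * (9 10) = (4 5 9 10 11 13 15) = [0, 1, 2, 3, 5, 9, 6, 7, 8, 10, 11, 13, 12, 15, 14, 4]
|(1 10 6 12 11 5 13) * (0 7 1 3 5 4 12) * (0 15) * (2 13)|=12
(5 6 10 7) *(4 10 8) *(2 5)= (2 5 6 8 4 10 7)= [0, 1, 5, 3, 10, 6, 8, 2, 4, 9, 7]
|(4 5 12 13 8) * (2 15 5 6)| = 8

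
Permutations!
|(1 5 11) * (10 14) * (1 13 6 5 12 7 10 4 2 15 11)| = 12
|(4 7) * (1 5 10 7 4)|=4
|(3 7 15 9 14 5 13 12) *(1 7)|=9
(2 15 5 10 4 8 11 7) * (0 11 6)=(0 11 7 2 15 5 10 4 8 6)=[11, 1, 15, 3, 8, 10, 0, 2, 6, 9, 4, 7, 12, 13, 14, 5]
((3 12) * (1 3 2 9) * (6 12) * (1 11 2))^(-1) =(1 12 6 3)(2 11 9)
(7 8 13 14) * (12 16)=(7 8 13 14)(12 16)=[0, 1, 2, 3, 4, 5, 6, 8, 13, 9, 10, 11, 16, 14, 7, 15, 12]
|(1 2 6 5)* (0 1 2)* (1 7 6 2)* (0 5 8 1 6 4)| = 12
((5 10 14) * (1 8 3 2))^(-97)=(1 2 3 8)(5 14 10)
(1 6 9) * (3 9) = (1 6 3 9) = [0, 6, 2, 9, 4, 5, 3, 7, 8, 1]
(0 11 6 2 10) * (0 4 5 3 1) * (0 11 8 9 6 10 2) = (0 8 9 6)(1 11 10 4 5 3) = [8, 11, 2, 1, 5, 3, 0, 7, 9, 6, 4, 10]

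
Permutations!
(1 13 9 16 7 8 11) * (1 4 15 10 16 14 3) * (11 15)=(1 13 9 14 3)(4 11)(7 8 15 10 16)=[0, 13, 2, 1, 11, 5, 6, 8, 15, 14, 16, 4, 12, 9, 3, 10, 7]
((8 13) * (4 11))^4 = (13)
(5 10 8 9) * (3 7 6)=(3 7 6)(5 10 8 9)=[0, 1, 2, 7, 4, 10, 3, 6, 9, 5, 8]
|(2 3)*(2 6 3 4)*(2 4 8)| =|(2 8)(3 6)| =2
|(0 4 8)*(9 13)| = 6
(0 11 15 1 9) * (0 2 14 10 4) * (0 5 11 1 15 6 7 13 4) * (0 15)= (0 1 9 2 14 10 15)(4 5 11 6 7 13)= [1, 9, 14, 3, 5, 11, 7, 13, 8, 2, 15, 6, 12, 4, 10, 0]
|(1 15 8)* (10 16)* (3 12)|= |(1 15 8)(3 12)(10 16)|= 6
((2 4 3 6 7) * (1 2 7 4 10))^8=(1 10 2)(3 4 6)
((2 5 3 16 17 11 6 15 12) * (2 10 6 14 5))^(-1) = (3 5 14 11 17 16)(6 10 12 15) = ((3 16 17 11 14 5)(6 15 12 10))^(-1)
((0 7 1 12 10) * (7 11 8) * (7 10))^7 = ((0 11 8 10)(1 12 7))^7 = (0 10 8 11)(1 12 7)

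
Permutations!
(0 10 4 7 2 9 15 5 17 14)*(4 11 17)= [10, 1, 9, 3, 7, 4, 6, 2, 8, 15, 11, 17, 12, 13, 0, 5, 16, 14]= (0 10 11 17 14)(2 9 15 5 4 7)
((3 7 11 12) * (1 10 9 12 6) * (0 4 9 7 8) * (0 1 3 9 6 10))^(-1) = ((0 4 6 3 8 1)(7 11 10)(9 12))^(-1) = (0 1 8 3 6 4)(7 10 11)(9 12)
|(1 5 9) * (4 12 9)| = |(1 5 4 12 9)| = 5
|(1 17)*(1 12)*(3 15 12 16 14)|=|(1 17 16 14 3 15 12)|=7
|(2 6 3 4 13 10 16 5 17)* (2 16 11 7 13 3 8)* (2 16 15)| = 28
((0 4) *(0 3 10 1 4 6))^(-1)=(0 6)(1 10 3 4)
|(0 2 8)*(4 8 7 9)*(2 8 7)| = |(0 8)(4 7 9)| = 6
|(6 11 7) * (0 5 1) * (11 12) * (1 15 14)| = |(0 5 15 14 1)(6 12 11 7)| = 20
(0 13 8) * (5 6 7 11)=(0 13 8)(5 6 7 11)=[13, 1, 2, 3, 4, 6, 7, 11, 0, 9, 10, 5, 12, 8]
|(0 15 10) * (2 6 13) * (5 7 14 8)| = |(0 15 10)(2 6 13)(5 7 14 8)| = 12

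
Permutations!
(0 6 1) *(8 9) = [6, 0, 2, 3, 4, 5, 1, 7, 9, 8] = (0 6 1)(8 9)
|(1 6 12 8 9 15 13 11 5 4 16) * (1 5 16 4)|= |(1 6 12 8 9 15 13 11 16 5)|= 10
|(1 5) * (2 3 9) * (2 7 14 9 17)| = 6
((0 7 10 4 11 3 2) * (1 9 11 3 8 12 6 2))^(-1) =((0 7 10 4 3 1 9 11 8 12 6 2))^(-1) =(0 2 6 12 8 11 9 1 3 4 10 7)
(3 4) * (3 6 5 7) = [0, 1, 2, 4, 6, 7, 5, 3] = (3 4 6 5 7)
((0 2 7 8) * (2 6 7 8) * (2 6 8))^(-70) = (8)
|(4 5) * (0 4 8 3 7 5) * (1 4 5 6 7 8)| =4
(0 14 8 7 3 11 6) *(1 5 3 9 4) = (0 14 8 7 9 4 1 5 3 11 6) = [14, 5, 2, 11, 1, 3, 0, 9, 7, 4, 10, 6, 12, 13, 8]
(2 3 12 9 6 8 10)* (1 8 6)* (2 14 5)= (1 8 10 14 5 2 3 12 9)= [0, 8, 3, 12, 4, 2, 6, 7, 10, 1, 14, 11, 9, 13, 5]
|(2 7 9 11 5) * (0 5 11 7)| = |(11)(0 5 2)(7 9)| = 6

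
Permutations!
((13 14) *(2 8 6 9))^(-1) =(2 9 6 8)(13 14) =((2 8 6 9)(13 14))^(-1)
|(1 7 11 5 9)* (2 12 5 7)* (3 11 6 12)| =|(1 2 3 11 7 6 12 5 9)| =9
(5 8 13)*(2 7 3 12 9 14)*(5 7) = (2 5 8 13 7 3 12 9 14) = [0, 1, 5, 12, 4, 8, 6, 3, 13, 14, 10, 11, 9, 7, 2]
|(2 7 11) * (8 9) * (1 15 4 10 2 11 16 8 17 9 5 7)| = 20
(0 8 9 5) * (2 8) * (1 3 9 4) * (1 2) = (0 1 3 9 5)(2 8 4) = [1, 3, 8, 9, 2, 0, 6, 7, 4, 5]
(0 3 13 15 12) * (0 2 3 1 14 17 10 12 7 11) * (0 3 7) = (0 1 14 17 10 12 2 7 11 3 13 15) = [1, 14, 7, 13, 4, 5, 6, 11, 8, 9, 12, 3, 2, 15, 17, 0, 16, 10]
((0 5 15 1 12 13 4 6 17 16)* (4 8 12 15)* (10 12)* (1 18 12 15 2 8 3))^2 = (0 4 17)(1 8 15 12 3 2 10 18 13)(5 6 16)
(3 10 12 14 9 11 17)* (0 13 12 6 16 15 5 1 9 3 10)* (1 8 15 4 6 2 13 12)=[12, 9, 13, 0, 6, 8, 16, 7, 15, 11, 2, 17, 14, 1, 3, 5, 4, 10]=(0 12 14 3)(1 9 11 17 10 2 13)(4 6 16)(5 8 15)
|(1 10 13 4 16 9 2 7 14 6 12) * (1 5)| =12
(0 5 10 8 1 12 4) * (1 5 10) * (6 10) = (0 6 10 8 5 1 12 4) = [6, 12, 2, 3, 0, 1, 10, 7, 5, 9, 8, 11, 4]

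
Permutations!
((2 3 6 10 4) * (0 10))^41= ((0 10 4 2 3 6))^41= (0 6 3 2 4 10)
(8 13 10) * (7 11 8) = (7 11 8 13 10) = [0, 1, 2, 3, 4, 5, 6, 11, 13, 9, 7, 8, 12, 10]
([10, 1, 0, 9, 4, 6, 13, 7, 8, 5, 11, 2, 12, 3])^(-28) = (3 5 13 9 6)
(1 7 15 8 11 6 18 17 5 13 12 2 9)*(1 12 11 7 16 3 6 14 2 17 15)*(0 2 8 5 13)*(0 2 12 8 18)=[12, 16, 9, 6, 4, 2, 0, 1, 7, 8, 10, 14, 17, 11, 18, 5, 3, 13, 15]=(0 12 17 13 11 14 18 15 5 2 9 8 7 1 16 3 6)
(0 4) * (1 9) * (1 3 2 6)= (0 4)(1 9 3 2 6)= [4, 9, 6, 2, 0, 5, 1, 7, 8, 3]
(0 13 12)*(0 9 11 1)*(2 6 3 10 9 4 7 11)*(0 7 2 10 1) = [13, 7, 6, 1, 2, 5, 3, 11, 8, 10, 9, 0, 4, 12] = (0 13 12 4 2 6 3 1 7 11)(9 10)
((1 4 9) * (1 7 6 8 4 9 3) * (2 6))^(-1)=((1 9 7 2 6 8 4 3))^(-1)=(1 3 4 8 6 2 7 9)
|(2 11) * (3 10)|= |(2 11)(3 10)|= 2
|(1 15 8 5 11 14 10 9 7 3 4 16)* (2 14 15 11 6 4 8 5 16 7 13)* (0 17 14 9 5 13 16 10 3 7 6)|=|(0 17 14 3 8 10 5)(1 11 15 13 2 9 16)(4 6)|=14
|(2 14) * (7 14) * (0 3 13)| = 3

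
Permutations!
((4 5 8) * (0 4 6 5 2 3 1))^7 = ((0 4 2 3 1)(5 8 6))^7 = (0 2 1 4 3)(5 8 6)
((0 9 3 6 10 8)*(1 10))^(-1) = (0 8 10 1 6 3 9)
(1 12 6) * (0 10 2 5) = (0 10 2 5)(1 12 6) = [10, 12, 5, 3, 4, 0, 1, 7, 8, 9, 2, 11, 6]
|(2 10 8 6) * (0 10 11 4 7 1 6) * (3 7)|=|(0 10 8)(1 6 2 11 4 3 7)|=21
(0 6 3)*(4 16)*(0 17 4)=(0 6 3 17 4 16)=[6, 1, 2, 17, 16, 5, 3, 7, 8, 9, 10, 11, 12, 13, 14, 15, 0, 4]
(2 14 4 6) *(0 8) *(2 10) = (0 8)(2 14 4 6 10) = [8, 1, 14, 3, 6, 5, 10, 7, 0, 9, 2, 11, 12, 13, 4]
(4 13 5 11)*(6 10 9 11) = (4 13 5 6 10 9 11) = [0, 1, 2, 3, 13, 6, 10, 7, 8, 11, 9, 4, 12, 5]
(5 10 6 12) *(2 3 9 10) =(2 3 9 10 6 12 5) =[0, 1, 3, 9, 4, 2, 12, 7, 8, 10, 6, 11, 5]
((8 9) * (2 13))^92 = ((2 13)(8 9))^92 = (13)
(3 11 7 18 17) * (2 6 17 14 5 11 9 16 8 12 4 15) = (2 6 17 3 9 16 8 12 4 15)(5 11 7 18 14) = [0, 1, 6, 9, 15, 11, 17, 18, 12, 16, 10, 7, 4, 13, 5, 2, 8, 3, 14]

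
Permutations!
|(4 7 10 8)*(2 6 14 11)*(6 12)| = 20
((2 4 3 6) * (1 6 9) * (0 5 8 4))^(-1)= ((0 5 8 4 3 9 1 6 2))^(-1)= (0 2 6 1 9 3 4 8 5)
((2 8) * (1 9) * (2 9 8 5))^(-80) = ((1 8 9)(2 5))^(-80) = (1 8 9)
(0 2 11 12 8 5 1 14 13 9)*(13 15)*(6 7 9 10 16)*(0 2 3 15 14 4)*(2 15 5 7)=(0 3 5 1 4)(2 11 12 8 7 9 15 13 10 16 6)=[3, 4, 11, 5, 0, 1, 2, 9, 7, 15, 16, 12, 8, 10, 14, 13, 6]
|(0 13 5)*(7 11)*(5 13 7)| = 4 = |(13)(0 7 11 5)|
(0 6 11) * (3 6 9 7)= (0 9 7 3 6 11)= [9, 1, 2, 6, 4, 5, 11, 3, 8, 7, 10, 0]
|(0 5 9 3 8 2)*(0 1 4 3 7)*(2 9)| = |(0 5 2 1 4 3 8 9 7)| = 9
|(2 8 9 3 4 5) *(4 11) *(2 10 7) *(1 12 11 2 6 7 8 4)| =|(1 12 11)(2 4 5 10 8 9 3)(6 7)| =42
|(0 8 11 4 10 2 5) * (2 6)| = |(0 8 11 4 10 6 2 5)| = 8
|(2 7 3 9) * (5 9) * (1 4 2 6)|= 8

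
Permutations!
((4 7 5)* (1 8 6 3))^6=(1 6)(3 8)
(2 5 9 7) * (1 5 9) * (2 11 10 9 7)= (1 5)(2 7 11 10 9)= [0, 5, 7, 3, 4, 1, 6, 11, 8, 2, 9, 10]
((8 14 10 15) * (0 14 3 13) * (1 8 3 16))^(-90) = ((0 14 10 15 3 13)(1 8 16))^(-90) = (16)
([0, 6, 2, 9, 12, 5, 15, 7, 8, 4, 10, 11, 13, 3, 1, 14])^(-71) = (1 6 15 14)(3 13 12 4 9)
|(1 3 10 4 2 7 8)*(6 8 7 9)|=|(1 3 10 4 2 9 6 8)|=8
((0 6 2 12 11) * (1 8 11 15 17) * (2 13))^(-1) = (0 11 8 1 17 15 12 2 13 6)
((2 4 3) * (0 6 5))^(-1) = (0 5 6)(2 3 4)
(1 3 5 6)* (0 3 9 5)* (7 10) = (0 3)(1 9 5 6)(7 10) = [3, 9, 2, 0, 4, 6, 1, 10, 8, 5, 7]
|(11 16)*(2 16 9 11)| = 2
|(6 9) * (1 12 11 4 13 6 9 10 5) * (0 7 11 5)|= |(0 7 11 4 13 6 10)(1 12 5)|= 21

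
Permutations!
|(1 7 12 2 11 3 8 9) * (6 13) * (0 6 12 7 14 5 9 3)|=12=|(0 6 13 12 2 11)(1 14 5 9)(3 8)|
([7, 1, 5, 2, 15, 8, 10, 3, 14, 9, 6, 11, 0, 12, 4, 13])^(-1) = (0 12 13 15 4 14 8 5 2 3 7)(6 10)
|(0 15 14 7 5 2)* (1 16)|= |(0 15 14 7 5 2)(1 16)|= 6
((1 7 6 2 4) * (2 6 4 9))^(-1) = ((1 7 4)(2 9))^(-1) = (1 4 7)(2 9)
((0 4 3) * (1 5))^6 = ((0 4 3)(1 5))^6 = (5)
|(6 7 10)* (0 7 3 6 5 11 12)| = |(0 7 10 5 11 12)(3 6)| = 6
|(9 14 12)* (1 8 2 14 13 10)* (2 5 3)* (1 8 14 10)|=5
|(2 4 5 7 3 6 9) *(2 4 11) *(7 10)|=14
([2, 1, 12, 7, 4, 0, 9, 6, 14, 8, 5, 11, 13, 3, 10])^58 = (0 10 8 6 3 12)(2 5 14 9 7 13)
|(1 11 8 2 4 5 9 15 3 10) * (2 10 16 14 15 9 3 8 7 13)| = |(1 11 7 13 2 4 5 3 16 14 15 8 10)| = 13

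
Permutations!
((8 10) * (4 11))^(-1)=(4 11)(8 10)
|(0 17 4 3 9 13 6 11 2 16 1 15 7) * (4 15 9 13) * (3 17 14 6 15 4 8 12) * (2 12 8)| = |(0 14 6 11 12 3 13 15 7)(1 9 2 16)(4 17)| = 36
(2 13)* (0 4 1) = [4, 0, 13, 3, 1, 5, 6, 7, 8, 9, 10, 11, 12, 2] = (0 4 1)(2 13)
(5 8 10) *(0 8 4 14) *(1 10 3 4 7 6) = (0 8 3 4 14)(1 10 5 7 6) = [8, 10, 2, 4, 14, 7, 1, 6, 3, 9, 5, 11, 12, 13, 0]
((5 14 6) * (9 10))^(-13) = (5 6 14)(9 10)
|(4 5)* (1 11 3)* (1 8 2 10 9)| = 14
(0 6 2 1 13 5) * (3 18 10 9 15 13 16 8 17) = [6, 16, 1, 18, 4, 0, 2, 7, 17, 15, 9, 11, 12, 5, 14, 13, 8, 3, 10] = (0 6 2 1 16 8 17 3 18 10 9 15 13 5)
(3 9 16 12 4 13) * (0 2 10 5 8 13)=[2, 1, 10, 9, 0, 8, 6, 7, 13, 16, 5, 11, 4, 3, 14, 15, 12]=(0 2 10 5 8 13 3 9 16 12 4)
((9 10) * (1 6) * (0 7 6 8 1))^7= (0 7 6)(1 8)(9 10)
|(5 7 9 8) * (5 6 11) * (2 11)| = |(2 11 5 7 9 8 6)| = 7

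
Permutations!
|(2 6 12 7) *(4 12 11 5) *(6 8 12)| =4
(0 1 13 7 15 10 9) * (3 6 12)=(0 1 13 7 15 10 9)(3 6 12)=[1, 13, 2, 6, 4, 5, 12, 15, 8, 0, 9, 11, 3, 7, 14, 10]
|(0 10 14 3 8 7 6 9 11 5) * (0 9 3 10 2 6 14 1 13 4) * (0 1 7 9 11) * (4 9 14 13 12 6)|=|(0 2 4 1 12 6 3 8 14 10 7 13 9)(5 11)|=26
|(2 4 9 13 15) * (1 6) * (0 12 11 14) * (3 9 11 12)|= 18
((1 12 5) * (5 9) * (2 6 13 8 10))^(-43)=(1 12 9 5)(2 13 10 6 8)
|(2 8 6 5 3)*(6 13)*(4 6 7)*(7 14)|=9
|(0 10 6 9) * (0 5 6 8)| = 3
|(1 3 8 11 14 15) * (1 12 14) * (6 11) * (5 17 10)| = 15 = |(1 3 8 6 11)(5 17 10)(12 14 15)|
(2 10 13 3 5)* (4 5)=(2 10 13 3 4 5)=[0, 1, 10, 4, 5, 2, 6, 7, 8, 9, 13, 11, 12, 3]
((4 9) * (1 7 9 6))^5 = ((1 7 9 4 6))^5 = (9)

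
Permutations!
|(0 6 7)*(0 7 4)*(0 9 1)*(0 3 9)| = 3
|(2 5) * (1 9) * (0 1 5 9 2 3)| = |(0 1 2 9 5 3)| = 6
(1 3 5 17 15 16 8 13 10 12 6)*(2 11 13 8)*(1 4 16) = (1 3 5 17 15)(2 11 13 10 12 6 4 16) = [0, 3, 11, 5, 16, 17, 4, 7, 8, 9, 12, 13, 6, 10, 14, 1, 2, 15]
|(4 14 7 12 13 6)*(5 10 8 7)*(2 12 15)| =|(2 12 13 6 4 14 5 10 8 7 15)| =11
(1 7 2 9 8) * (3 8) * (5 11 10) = (1 7 2 9 3 8)(5 11 10) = [0, 7, 9, 8, 4, 11, 6, 2, 1, 3, 5, 10]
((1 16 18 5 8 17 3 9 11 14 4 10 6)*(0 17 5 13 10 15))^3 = ((0 17 3 9 11 14 4 15)(1 16 18 13 10 6)(5 8))^3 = (0 9 4 17 11 15 3 14)(1 13)(5 8)(6 18)(10 16)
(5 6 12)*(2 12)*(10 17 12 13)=(2 13 10 17 12 5 6)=[0, 1, 13, 3, 4, 6, 2, 7, 8, 9, 17, 11, 5, 10, 14, 15, 16, 12]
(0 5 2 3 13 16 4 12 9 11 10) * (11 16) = (0 5 2 3 13 11 10)(4 12 9 16) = [5, 1, 3, 13, 12, 2, 6, 7, 8, 16, 0, 10, 9, 11, 14, 15, 4]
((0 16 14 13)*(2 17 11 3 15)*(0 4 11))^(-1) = (0 17 2 15 3 11 4 13 14 16)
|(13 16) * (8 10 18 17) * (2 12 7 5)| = 4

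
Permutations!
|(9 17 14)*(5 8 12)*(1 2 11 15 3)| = 15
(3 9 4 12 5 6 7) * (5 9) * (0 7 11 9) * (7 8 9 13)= (0 8 9 4 12)(3 5 6 11 13 7)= [8, 1, 2, 5, 12, 6, 11, 3, 9, 4, 10, 13, 0, 7]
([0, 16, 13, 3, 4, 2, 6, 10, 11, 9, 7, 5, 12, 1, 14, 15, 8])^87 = (1 11 13 8 2 16 5)(7 10)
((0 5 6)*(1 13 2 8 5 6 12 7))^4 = ((0 6)(1 13 2 8 5 12 7))^4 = (1 5 13 12 2 7 8)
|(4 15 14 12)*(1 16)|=|(1 16)(4 15 14 12)|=4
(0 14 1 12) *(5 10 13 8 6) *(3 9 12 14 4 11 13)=(0 4 11 13 8 6 5 10 3 9 12)(1 14)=[4, 14, 2, 9, 11, 10, 5, 7, 6, 12, 3, 13, 0, 8, 1]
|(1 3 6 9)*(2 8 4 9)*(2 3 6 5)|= |(1 6 3 5 2 8 4 9)|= 8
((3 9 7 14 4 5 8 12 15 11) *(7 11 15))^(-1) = (15)(3 11 9)(4 14 7 12 8 5)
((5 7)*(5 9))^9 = (9)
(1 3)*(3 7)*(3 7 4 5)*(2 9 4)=(1 2 9 4 5 3)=[0, 2, 9, 1, 5, 3, 6, 7, 8, 4]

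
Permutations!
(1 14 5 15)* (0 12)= [12, 14, 2, 3, 4, 15, 6, 7, 8, 9, 10, 11, 0, 13, 5, 1]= (0 12)(1 14 5 15)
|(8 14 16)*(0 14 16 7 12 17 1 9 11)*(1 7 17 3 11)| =14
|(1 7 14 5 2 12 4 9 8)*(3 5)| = |(1 7 14 3 5 2 12 4 9 8)| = 10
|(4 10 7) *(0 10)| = |(0 10 7 4)| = 4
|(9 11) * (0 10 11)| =|(0 10 11 9)| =4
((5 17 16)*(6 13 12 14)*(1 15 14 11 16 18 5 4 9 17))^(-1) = ((1 15 14 6 13 12 11 16 4 9 17 18 5))^(-1) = (1 5 18 17 9 4 16 11 12 13 6 14 15)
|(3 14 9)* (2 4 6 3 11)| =|(2 4 6 3 14 9 11)| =7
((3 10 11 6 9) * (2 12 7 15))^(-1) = ((2 12 7 15)(3 10 11 6 9))^(-1) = (2 15 7 12)(3 9 6 11 10)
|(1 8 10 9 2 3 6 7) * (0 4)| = |(0 4)(1 8 10 9 2 3 6 7)| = 8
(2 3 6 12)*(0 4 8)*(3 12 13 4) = (0 3 6 13 4 8)(2 12) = [3, 1, 12, 6, 8, 5, 13, 7, 0, 9, 10, 11, 2, 4]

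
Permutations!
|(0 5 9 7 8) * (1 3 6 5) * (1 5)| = |(0 5 9 7 8)(1 3 6)| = 15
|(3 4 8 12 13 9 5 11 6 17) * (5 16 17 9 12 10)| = 10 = |(3 4 8 10 5 11 6 9 16 17)(12 13)|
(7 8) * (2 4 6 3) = [0, 1, 4, 2, 6, 5, 3, 8, 7] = (2 4 6 3)(7 8)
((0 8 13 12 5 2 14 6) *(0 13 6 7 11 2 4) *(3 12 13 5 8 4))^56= ((0 4)(2 14 7 11)(3 12 8 6 5))^56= (14)(3 12 8 6 5)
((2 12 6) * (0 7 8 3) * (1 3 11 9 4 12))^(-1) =(0 3 1 2 6 12 4 9 11 8 7)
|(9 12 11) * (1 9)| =|(1 9 12 11)| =4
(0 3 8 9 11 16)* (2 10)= [3, 1, 10, 8, 4, 5, 6, 7, 9, 11, 2, 16, 12, 13, 14, 15, 0]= (0 3 8 9 11 16)(2 10)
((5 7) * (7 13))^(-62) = (5 13 7)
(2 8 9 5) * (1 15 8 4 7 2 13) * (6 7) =(1 15 8 9 5 13)(2 4 6 7) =[0, 15, 4, 3, 6, 13, 7, 2, 9, 5, 10, 11, 12, 1, 14, 8]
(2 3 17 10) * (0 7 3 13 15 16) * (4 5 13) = (0 7 3 17 10 2 4 5 13 15 16) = [7, 1, 4, 17, 5, 13, 6, 3, 8, 9, 2, 11, 12, 15, 14, 16, 0, 10]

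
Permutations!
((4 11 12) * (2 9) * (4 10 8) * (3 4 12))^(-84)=((2 9)(3 4 11)(8 12 10))^(-84)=(12)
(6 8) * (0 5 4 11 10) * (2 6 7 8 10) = [5, 1, 6, 3, 11, 4, 10, 8, 7, 9, 0, 2] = (0 5 4 11 2 6 10)(7 8)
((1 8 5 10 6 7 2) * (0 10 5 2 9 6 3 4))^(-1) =((0 10 3 4)(1 8 2)(6 7 9))^(-1) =(0 4 3 10)(1 2 8)(6 9 7)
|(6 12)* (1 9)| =|(1 9)(6 12)| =2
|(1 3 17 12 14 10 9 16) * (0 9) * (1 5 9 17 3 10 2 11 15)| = 9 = |(0 17 12 14 2 11 15 1 10)(5 9 16)|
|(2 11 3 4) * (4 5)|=|(2 11 3 5 4)|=5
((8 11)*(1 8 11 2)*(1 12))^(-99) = (1 8 2 12)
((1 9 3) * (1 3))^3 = (1 9)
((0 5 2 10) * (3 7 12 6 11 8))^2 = (0 2)(3 12 11)(5 10)(6 8 7)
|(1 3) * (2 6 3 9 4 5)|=7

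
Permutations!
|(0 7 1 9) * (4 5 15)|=|(0 7 1 9)(4 5 15)|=12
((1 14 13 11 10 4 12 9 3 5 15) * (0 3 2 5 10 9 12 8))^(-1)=((0 3 10 4 8)(1 14 13 11 9 2 5 15))^(-1)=(0 8 4 10 3)(1 15 5 2 9 11 13 14)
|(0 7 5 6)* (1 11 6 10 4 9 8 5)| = |(0 7 1 11 6)(4 9 8 5 10)| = 5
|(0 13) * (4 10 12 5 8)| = |(0 13)(4 10 12 5 8)| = 10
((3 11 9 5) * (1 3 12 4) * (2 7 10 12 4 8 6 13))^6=((1 3 11 9 5 4)(2 7 10 12 8 6 13))^6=(2 13 6 8 12 10 7)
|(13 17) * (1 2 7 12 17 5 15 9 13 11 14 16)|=8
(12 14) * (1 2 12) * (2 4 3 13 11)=(1 4 3 13 11 2 12 14)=[0, 4, 12, 13, 3, 5, 6, 7, 8, 9, 10, 2, 14, 11, 1]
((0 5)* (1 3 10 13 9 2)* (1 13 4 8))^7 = (0 5)(1 10 8 3 4)(2 13 9)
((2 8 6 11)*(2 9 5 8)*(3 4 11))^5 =(3 8 9 4 6 5 11)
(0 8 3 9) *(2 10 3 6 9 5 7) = (0 8 6 9)(2 10 3 5 7) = [8, 1, 10, 5, 4, 7, 9, 2, 6, 0, 3]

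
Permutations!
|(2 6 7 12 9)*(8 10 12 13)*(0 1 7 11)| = 11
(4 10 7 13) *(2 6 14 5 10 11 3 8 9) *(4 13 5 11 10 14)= (2 6 4 10 7 5 14 11 3 8 9)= [0, 1, 6, 8, 10, 14, 4, 5, 9, 2, 7, 3, 12, 13, 11]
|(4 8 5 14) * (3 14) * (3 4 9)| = 3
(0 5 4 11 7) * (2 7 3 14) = (0 5 4 11 3 14 2 7) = [5, 1, 7, 14, 11, 4, 6, 0, 8, 9, 10, 3, 12, 13, 2]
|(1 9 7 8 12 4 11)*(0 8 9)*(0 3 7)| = 9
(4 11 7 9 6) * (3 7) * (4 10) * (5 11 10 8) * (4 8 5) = (3 7 9 6 5 11)(4 10 8) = [0, 1, 2, 7, 10, 11, 5, 9, 4, 6, 8, 3]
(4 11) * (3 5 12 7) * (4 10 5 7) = (3 7)(4 11 10 5 12) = [0, 1, 2, 7, 11, 12, 6, 3, 8, 9, 5, 10, 4]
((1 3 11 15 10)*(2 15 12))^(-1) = (1 10 15 2 12 11 3)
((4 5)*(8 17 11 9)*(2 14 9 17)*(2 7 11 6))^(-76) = ((2 14 9 8 7 11 17 6)(4 5))^(-76) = (2 7)(6 8)(9 17)(11 14)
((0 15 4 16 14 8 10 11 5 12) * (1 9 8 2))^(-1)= ((0 15 4 16 14 2 1 9 8 10 11 5 12))^(-1)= (0 12 5 11 10 8 9 1 2 14 16 4 15)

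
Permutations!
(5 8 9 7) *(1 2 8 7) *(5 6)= (1 2 8 9)(5 7 6)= [0, 2, 8, 3, 4, 7, 5, 6, 9, 1]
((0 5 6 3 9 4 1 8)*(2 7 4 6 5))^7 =((0 2 7 4 1 8)(3 9 6))^7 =(0 2 7 4 1 8)(3 9 6)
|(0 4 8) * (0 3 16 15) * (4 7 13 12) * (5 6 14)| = |(0 7 13 12 4 8 3 16 15)(5 6 14)| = 9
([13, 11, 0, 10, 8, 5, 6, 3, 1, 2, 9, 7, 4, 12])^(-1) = (0 2 9 10 3 7 11 1 8 4 12 13)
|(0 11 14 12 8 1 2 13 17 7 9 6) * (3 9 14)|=|(0 11 3 9 6)(1 2 13 17 7 14 12 8)|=40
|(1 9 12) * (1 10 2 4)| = 6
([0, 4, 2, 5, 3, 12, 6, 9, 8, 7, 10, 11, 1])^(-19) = [0, 4, 2, 5, 3, 12, 6, 9, 8, 7, 10, 11, 1]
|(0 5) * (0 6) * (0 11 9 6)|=|(0 5)(6 11 9)|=6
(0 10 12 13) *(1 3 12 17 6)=[10, 3, 2, 12, 4, 5, 1, 7, 8, 9, 17, 11, 13, 0, 14, 15, 16, 6]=(0 10 17 6 1 3 12 13)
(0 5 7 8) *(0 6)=[5, 1, 2, 3, 4, 7, 0, 8, 6]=(0 5 7 8 6)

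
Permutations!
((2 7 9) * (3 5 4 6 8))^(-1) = (2 9 7)(3 8 6 4 5)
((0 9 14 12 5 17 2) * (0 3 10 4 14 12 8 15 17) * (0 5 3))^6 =(0 14 9 8 12 15 3 17 10 2 4)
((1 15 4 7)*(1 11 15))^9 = (4 7 11 15)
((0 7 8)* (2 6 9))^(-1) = (0 8 7)(2 9 6)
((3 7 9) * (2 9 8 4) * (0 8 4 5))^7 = (0 8 5)(2 3 4 9 7) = ((0 8 5)(2 9 3 7 4))^7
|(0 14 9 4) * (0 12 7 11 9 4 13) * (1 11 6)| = 10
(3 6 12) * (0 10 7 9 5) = (0 10 7 9 5)(3 6 12) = [10, 1, 2, 6, 4, 0, 12, 9, 8, 5, 7, 11, 3]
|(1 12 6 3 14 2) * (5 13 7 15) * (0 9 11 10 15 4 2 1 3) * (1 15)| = |(0 9 11 10 1 12 6)(2 3 14 15 5 13 7 4)| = 56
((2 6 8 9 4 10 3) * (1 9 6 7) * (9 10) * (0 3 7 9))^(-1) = ((0 3 2 9 4)(1 10 7)(6 8))^(-1) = (0 4 9 2 3)(1 7 10)(6 8)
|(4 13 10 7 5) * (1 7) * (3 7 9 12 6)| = 10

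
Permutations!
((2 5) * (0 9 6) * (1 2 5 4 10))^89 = ((0 9 6)(1 2 4 10))^89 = (0 6 9)(1 2 4 10)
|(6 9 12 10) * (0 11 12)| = |(0 11 12 10 6 9)| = 6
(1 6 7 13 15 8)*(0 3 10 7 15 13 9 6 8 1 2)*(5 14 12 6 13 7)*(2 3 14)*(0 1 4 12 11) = (0 14 11)(1 8 3 10 5 2)(4 12 6 15)(7 9 13) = [14, 8, 1, 10, 12, 2, 15, 9, 3, 13, 5, 0, 6, 7, 11, 4]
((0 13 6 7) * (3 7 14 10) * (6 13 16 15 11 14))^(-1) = (0 7 3 10 14 11 15 16)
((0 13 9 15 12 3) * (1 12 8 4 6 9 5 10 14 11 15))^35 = ((0 13 5 10 14 11 15 8 4 6 9 1 12 3))^35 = (0 8)(1 14)(3 15)(4 13)(5 6)(9 10)(11 12)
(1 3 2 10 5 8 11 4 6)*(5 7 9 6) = (1 3 2 10 7 9 6)(4 5 8 11) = [0, 3, 10, 2, 5, 8, 1, 9, 11, 6, 7, 4]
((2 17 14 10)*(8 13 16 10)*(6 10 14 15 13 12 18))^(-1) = (2 10 6 18 12 8 14 16 13 15 17)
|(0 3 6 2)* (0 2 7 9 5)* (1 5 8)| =8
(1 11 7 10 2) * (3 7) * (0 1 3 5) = (0 1 11 5)(2 3 7 10) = [1, 11, 3, 7, 4, 0, 6, 10, 8, 9, 2, 5]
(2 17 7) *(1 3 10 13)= (1 3 10 13)(2 17 7)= [0, 3, 17, 10, 4, 5, 6, 2, 8, 9, 13, 11, 12, 1, 14, 15, 16, 7]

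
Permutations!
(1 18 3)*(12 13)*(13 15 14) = [0, 18, 2, 1, 4, 5, 6, 7, 8, 9, 10, 11, 15, 12, 13, 14, 16, 17, 3] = (1 18 3)(12 15 14 13)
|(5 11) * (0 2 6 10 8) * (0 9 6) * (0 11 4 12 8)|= |(0 2 11 5 4 12 8 9 6 10)|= 10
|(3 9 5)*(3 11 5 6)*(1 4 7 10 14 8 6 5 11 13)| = 11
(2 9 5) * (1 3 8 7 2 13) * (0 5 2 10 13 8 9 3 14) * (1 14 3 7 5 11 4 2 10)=(0 11 4 2 7 1 3 9 10 13 14)(5 8)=[11, 3, 7, 9, 2, 8, 6, 1, 5, 10, 13, 4, 12, 14, 0]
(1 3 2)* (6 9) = (1 3 2)(6 9) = [0, 3, 1, 2, 4, 5, 9, 7, 8, 6]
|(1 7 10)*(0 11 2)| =|(0 11 2)(1 7 10)| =3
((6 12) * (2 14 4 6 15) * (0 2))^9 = (0 14 6 15 2 4 12)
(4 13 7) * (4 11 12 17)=(4 13 7 11 12 17)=[0, 1, 2, 3, 13, 5, 6, 11, 8, 9, 10, 12, 17, 7, 14, 15, 16, 4]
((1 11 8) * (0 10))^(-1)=((0 10)(1 11 8))^(-1)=(0 10)(1 8 11)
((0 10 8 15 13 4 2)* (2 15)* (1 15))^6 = (0 8)(1 13)(2 10)(4 15)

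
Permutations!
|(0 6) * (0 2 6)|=|(2 6)|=2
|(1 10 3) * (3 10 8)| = |(10)(1 8 3)| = 3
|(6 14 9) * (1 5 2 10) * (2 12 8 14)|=9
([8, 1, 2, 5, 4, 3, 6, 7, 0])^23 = [8, 1, 2, 5, 4, 3, 6, 7, 0]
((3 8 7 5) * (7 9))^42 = ((3 8 9 7 5))^42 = (3 9 5 8 7)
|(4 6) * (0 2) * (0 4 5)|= 5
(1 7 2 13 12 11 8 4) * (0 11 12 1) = [11, 7, 13, 3, 0, 5, 6, 2, 4, 9, 10, 8, 12, 1] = (0 11 8 4)(1 7 2 13)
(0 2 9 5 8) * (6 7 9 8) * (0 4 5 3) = [2, 1, 8, 0, 5, 6, 7, 9, 4, 3] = (0 2 8 4 5 6 7 9 3)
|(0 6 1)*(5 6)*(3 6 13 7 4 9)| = 9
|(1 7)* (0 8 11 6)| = 4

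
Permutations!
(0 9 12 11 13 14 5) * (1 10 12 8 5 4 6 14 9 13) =(0 13 9 8 5)(1 10 12 11)(4 6 14) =[13, 10, 2, 3, 6, 0, 14, 7, 5, 8, 12, 1, 11, 9, 4]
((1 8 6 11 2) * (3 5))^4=(1 2 11 6 8)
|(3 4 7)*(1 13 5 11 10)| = 15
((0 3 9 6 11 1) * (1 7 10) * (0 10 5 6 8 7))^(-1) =(0 11 6 5 7 8 9 3)(1 10)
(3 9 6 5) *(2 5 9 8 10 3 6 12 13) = (2 5 6 9 12 13)(3 8 10) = [0, 1, 5, 8, 4, 6, 9, 7, 10, 12, 3, 11, 13, 2]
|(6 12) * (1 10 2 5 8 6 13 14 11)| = |(1 10 2 5 8 6 12 13 14 11)| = 10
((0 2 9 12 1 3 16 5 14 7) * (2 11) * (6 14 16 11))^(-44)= (16)(1 9 11)(2 3 12)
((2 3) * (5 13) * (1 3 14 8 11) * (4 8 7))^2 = ((1 3 2 14 7 4 8 11)(5 13))^2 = (1 2 7 8)(3 14 4 11)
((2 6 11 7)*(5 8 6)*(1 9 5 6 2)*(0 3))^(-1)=((0 3)(1 9 5 8 2 6 11 7))^(-1)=(0 3)(1 7 11 6 2 8 5 9)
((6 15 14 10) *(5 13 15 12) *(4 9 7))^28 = ((4 9 7)(5 13 15 14 10 6 12))^28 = (15)(4 9 7)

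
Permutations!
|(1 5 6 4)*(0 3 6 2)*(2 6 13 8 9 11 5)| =|(0 3 13 8 9 11 5 6 4 1 2)| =11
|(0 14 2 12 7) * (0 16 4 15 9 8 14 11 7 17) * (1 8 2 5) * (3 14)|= 10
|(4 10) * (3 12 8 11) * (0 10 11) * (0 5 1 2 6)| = 11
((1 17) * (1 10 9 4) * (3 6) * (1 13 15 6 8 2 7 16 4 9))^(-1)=((1 17 10)(2 7 16 4 13 15 6 3 8))^(-1)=(1 10 17)(2 8 3 6 15 13 4 16 7)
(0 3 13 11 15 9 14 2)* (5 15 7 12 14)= [3, 1, 0, 13, 4, 15, 6, 12, 8, 5, 10, 7, 14, 11, 2, 9]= (0 3 13 11 7 12 14 2)(5 15 9)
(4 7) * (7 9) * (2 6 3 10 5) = (2 6 3 10 5)(4 9 7) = [0, 1, 6, 10, 9, 2, 3, 4, 8, 7, 5]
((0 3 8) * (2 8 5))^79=((0 3 5 2 8))^79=(0 8 2 5 3)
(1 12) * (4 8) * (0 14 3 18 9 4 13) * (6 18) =(0 14 3 6 18 9 4 8 13)(1 12) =[14, 12, 2, 6, 8, 5, 18, 7, 13, 4, 10, 11, 1, 0, 3, 15, 16, 17, 9]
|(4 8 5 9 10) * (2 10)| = 6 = |(2 10 4 8 5 9)|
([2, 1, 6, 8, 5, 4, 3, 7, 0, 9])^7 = (9)(0 6 8 2 3)(4 5)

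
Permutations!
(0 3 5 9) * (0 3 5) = [5, 1, 2, 0, 4, 9, 6, 7, 8, 3] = (0 5 9 3)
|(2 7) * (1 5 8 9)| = |(1 5 8 9)(2 7)| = 4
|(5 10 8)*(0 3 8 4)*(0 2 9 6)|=9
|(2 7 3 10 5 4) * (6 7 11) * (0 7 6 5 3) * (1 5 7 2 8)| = |(0 2 11 7)(1 5 4 8)(3 10)| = 4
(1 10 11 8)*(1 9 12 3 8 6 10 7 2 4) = (1 7 2 4)(3 8 9 12)(6 10 11) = [0, 7, 4, 8, 1, 5, 10, 2, 9, 12, 11, 6, 3]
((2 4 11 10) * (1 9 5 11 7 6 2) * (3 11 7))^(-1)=(1 10 11 3 4 2 6 7 5 9)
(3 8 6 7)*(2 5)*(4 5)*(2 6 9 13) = (2 4 5 6 7 3 8 9 13) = [0, 1, 4, 8, 5, 6, 7, 3, 9, 13, 10, 11, 12, 2]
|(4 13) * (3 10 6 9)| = |(3 10 6 9)(4 13)| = 4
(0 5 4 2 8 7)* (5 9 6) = (0 9 6 5 4 2 8 7) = [9, 1, 8, 3, 2, 4, 5, 0, 7, 6]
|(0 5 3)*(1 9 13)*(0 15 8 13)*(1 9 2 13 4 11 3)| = 30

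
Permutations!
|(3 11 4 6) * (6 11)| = 2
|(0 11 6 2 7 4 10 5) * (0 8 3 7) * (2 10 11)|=|(0 2)(3 7 4 11 6 10 5 8)|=8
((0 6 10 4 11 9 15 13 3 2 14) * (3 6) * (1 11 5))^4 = (1 13 5 15 4 9 10 11 6)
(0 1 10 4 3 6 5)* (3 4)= (0 1 10 3 6 5)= [1, 10, 2, 6, 4, 0, 5, 7, 8, 9, 3]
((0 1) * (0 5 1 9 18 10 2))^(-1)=((0 9 18 10 2)(1 5))^(-1)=(0 2 10 18 9)(1 5)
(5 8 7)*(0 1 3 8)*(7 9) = (0 1 3 8 9 7 5) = [1, 3, 2, 8, 4, 0, 6, 5, 9, 7]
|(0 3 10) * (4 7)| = |(0 3 10)(4 7)| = 6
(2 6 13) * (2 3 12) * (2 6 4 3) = (2 4 3 12 6 13) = [0, 1, 4, 12, 3, 5, 13, 7, 8, 9, 10, 11, 6, 2]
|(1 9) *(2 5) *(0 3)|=2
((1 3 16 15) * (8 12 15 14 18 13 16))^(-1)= (1 15 12 8 3)(13 18 14 16)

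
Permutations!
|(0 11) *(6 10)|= 2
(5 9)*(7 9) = (5 7 9) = [0, 1, 2, 3, 4, 7, 6, 9, 8, 5]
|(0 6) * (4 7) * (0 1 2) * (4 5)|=|(0 6 1 2)(4 7 5)|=12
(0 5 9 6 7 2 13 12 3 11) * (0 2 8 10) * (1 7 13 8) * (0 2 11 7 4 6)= (0 5 9)(1 4 6 13 12 3 7)(2 8 10)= [5, 4, 8, 7, 6, 9, 13, 1, 10, 0, 2, 11, 3, 12]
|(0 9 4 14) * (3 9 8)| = 6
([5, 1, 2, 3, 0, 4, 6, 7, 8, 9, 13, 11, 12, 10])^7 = [5, 1, 2, 3, 0, 4, 6, 7, 8, 9, 13, 11, 12, 10]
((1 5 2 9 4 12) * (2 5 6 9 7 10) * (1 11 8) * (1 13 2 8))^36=(2 7 10 8 13)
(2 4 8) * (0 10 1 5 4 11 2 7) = (0 10 1 5 4 8 7)(2 11) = [10, 5, 11, 3, 8, 4, 6, 0, 7, 9, 1, 2]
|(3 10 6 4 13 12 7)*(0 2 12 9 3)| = 12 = |(0 2 12 7)(3 10 6 4 13 9)|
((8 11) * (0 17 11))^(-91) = ((0 17 11 8))^(-91) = (0 17 11 8)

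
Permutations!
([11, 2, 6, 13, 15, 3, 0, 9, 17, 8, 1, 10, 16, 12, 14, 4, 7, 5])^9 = (17)(0 1)(2 11)(4 15)(6 10)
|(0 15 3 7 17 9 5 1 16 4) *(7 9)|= |(0 15 3 9 5 1 16 4)(7 17)|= 8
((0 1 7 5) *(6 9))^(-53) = ((0 1 7 5)(6 9))^(-53) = (0 5 7 1)(6 9)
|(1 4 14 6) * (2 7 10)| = 12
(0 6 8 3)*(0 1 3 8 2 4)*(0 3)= [6, 0, 4, 1, 3, 5, 2, 7, 8]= (8)(0 6 2 4 3 1)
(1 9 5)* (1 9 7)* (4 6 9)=(1 7)(4 6 9 5)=[0, 7, 2, 3, 6, 4, 9, 1, 8, 5]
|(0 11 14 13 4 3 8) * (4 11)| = 12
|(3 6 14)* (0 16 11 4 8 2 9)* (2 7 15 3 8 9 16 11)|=|(0 11 4 9)(2 16)(3 6 14 8 7 15)|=12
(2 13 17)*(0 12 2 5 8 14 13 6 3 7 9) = (0 12 2 6 3 7 9)(5 8 14 13 17) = [12, 1, 6, 7, 4, 8, 3, 9, 14, 0, 10, 11, 2, 17, 13, 15, 16, 5]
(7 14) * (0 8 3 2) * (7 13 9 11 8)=[7, 1, 0, 2, 4, 5, 6, 14, 3, 11, 10, 8, 12, 9, 13]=(0 7 14 13 9 11 8 3 2)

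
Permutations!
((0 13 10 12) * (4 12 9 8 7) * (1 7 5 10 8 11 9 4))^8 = ((0 13 8 5 10 4 12)(1 7)(9 11))^8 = (0 13 8 5 10 4 12)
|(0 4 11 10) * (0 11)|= 2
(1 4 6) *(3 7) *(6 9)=(1 4 9 6)(3 7)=[0, 4, 2, 7, 9, 5, 1, 3, 8, 6]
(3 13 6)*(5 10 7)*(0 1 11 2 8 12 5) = (0 1 11 2 8 12 5 10 7)(3 13 6) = [1, 11, 8, 13, 4, 10, 3, 0, 12, 9, 7, 2, 5, 6]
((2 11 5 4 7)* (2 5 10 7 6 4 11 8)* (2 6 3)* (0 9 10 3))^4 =((0 9 10 7 5 11 3 2 8 6 4))^4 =(0 5 8 9 11 6 10 3 4 7 2)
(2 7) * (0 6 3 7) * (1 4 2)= (0 6 3 7 1 4 2)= [6, 4, 0, 7, 2, 5, 3, 1]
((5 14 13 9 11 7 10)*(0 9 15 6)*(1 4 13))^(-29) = (0 1 11 13 10 6 14 9 4 7 15 5)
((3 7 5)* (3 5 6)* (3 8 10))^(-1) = (3 10 8 6 7)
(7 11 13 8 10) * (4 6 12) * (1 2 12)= [0, 2, 12, 3, 6, 5, 1, 11, 10, 9, 7, 13, 4, 8]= (1 2 12 4 6)(7 11 13 8 10)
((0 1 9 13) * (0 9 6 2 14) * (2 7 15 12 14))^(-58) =(0 12 7 1 14 15 6)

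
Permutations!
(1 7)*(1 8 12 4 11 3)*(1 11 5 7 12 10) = (1 12 4 5 7 8 10)(3 11) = [0, 12, 2, 11, 5, 7, 6, 8, 10, 9, 1, 3, 4]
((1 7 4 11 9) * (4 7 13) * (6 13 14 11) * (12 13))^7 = ((1 14 11 9)(4 6 12 13))^7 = (1 9 11 14)(4 13 12 6)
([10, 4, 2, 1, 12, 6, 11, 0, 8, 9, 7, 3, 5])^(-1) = [7, 3, 2, 11, 1, 12, 5, 10, 8, 9, 0, 6, 4]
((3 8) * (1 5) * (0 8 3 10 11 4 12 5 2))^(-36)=(12)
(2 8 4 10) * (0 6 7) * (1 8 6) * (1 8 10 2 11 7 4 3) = (0 8 3 1 10 11 7)(2 6 4) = [8, 10, 6, 1, 2, 5, 4, 0, 3, 9, 11, 7]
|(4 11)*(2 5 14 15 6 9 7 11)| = |(2 5 14 15 6 9 7 11 4)| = 9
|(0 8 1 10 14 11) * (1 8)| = 5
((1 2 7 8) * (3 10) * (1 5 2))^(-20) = (10)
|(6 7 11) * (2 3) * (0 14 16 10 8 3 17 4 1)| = |(0 14 16 10 8 3 2 17 4 1)(6 7 11)| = 30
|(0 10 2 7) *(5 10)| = 5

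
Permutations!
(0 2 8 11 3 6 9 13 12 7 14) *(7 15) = (0 2 8 11 3 6 9 13 12 15 7 14) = [2, 1, 8, 6, 4, 5, 9, 14, 11, 13, 10, 3, 15, 12, 0, 7]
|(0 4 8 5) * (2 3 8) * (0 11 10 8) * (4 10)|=8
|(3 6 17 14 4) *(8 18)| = 10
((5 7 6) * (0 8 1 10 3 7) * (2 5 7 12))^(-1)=((0 8 1 10 3 12 2 5)(6 7))^(-1)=(0 5 2 12 3 10 1 8)(6 7)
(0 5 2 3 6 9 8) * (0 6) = (0 5 2 3)(6 9 8) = [5, 1, 3, 0, 4, 2, 9, 7, 6, 8]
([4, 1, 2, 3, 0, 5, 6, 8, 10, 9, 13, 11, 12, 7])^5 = (0 4)(7 8 10 13)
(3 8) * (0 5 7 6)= (0 5 7 6)(3 8)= [5, 1, 2, 8, 4, 7, 0, 6, 3]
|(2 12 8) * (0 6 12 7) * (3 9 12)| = 8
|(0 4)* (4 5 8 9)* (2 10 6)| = 15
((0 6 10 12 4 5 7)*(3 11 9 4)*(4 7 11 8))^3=((0 6 10 12 3 8 4 5 11 9 7))^3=(0 12 4 9 6 3 5 7 10 8 11)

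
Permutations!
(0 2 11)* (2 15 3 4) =(0 15 3 4 2 11) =[15, 1, 11, 4, 2, 5, 6, 7, 8, 9, 10, 0, 12, 13, 14, 3]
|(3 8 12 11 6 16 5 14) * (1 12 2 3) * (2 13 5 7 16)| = |(1 12 11 6 2 3 8 13 5 14)(7 16)| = 10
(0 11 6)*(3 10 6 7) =(0 11 7 3 10 6) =[11, 1, 2, 10, 4, 5, 0, 3, 8, 9, 6, 7]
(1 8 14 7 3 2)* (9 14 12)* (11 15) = (1 8 12 9 14 7 3 2)(11 15) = [0, 8, 1, 2, 4, 5, 6, 3, 12, 14, 10, 15, 9, 13, 7, 11]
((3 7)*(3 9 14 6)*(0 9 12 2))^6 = ((0 9 14 6 3 7 12 2))^6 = (0 12 3 14)(2 7 6 9)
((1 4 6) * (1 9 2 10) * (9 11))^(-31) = ((1 4 6 11 9 2 10))^(-31) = (1 9 4 2 6 10 11)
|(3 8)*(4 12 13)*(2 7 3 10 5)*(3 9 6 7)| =|(2 3 8 10 5)(4 12 13)(6 7 9)| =15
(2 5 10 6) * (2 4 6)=(2 5 10)(4 6)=[0, 1, 5, 3, 6, 10, 4, 7, 8, 9, 2]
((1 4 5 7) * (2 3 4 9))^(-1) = ((1 9 2 3 4 5 7))^(-1) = (1 7 5 4 3 2 9)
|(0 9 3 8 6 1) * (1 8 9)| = 2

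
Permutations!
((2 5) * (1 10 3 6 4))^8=(1 6 10 4 3)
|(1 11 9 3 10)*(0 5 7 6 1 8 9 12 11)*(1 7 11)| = |(0 5 11 12 1)(3 10 8 9)(6 7)| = 20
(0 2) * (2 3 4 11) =(0 3 4 11 2) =[3, 1, 0, 4, 11, 5, 6, 7, 8, 9, 10, 2]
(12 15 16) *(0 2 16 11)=(0 2 16 12 15 11)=[2, 1, 16, 3, 4, 5, 6, 7, 8, 9, 10, 0, 15, 13, 14, 11, 12]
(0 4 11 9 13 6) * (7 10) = (0 4 11 9 13 6)(7 10) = [4, 1, 2, 3, 11, 5, 0, 10, 8, 13, 7, 9, 12, 6]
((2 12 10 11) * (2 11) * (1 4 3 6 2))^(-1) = (1 10 12 2 6 3 4)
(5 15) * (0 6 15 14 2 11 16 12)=(0 6 15 5 14 2 11 16 12)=[6, 1, 11, 3, 4, 14, 15, 7, 8, 9, 10, 16, 0, 13, 2, 5, 12]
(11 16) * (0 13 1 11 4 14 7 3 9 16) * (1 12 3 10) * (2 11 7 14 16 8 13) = (0 2 11)(1 7 10)(3 9 8 13 12)(4 16) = [2, 7, 11, 9, 16, 5, 6, 10, 13, 8, 1, 0, 3, 12, 14, 15, 4]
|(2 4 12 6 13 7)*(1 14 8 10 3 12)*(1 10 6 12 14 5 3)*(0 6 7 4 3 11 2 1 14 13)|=22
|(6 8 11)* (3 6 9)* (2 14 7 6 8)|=|(2 14 7 6)(3 8 11 9)|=4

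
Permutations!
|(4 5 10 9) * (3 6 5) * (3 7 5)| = 10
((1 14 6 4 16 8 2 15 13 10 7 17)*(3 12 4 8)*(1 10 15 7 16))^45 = ((1 14 6 8 2 7 17 10 16 3 12 4)(13 15))^45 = (1 3 17 8)(2 14 12 10)(4 16 7 6)(13 15)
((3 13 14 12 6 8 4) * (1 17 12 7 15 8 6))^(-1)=(1 12 17)(3 4 8 15 7 14 13)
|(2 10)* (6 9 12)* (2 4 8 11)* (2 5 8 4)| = 6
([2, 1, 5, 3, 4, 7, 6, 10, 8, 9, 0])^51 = (0 2 5 7 10)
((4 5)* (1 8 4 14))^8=(1 5 8 14 4)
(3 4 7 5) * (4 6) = (3 6 4 7 5) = [0, 1, 2, 6, 7, 3, 4, 5]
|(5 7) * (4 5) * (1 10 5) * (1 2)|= 6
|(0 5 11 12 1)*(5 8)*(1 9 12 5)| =|(0 8 1)(5 11)(9 12)| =6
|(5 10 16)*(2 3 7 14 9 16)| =8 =|(2 3 7 14 9 16 5 10)|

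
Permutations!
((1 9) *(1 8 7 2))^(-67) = ((1 9 8 7 2))^(-67) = (1 7 9 2 8)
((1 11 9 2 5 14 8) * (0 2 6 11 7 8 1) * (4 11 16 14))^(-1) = (0 8 7 1 14 16 6 9 11 4 5 2)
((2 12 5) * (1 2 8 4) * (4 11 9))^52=((1 2 12 5 8 11 9 4))^52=(1 8)(2 11)(4 5)(9 12)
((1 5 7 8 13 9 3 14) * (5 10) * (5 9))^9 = ((1 10 9 3 14)(5 7 8 13))^9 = (1 14 3 9 10)(5 7 8 13)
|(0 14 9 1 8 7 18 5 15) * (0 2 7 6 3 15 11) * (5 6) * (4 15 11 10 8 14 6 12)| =|(0 6 3 11)(1 14 9)(2 7 18 12 4 15)(5 10 8)| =12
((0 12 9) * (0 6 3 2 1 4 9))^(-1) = ((0 12)(1 4 9 6 3 2))^(-1) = (0 12)(1 2 3 6 9 4)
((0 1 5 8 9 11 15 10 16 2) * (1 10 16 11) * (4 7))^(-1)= ((0 10 11 15 16 2)(1 5 8 9)(4 7))^(-1)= (0 2 16 15 11 10)(1 9 8 5)(4 7)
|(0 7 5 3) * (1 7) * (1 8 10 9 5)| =6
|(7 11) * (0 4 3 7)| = 5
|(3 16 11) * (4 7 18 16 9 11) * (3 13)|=|(3 9 11 13)(4 7 18 16)|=4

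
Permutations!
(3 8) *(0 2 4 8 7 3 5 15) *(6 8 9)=(0 2 4 9 6 8 5 15)(3 7)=[2, 1, 4, 7, 9, 15, 8, 3, 5, 6, 10, 11, 12, 13, 14, 0]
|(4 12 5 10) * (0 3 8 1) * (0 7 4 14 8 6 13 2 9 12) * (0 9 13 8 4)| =|(0 3 6 8 1 7)(2 13)(4 9 12 5 10 14)| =6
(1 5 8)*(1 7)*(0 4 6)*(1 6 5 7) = (0 4 5 8 1 7 6) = [4, 7, 2, 3, 5, 8, 0, 6, 1]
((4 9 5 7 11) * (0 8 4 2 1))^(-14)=((0 8 4 9 5 7 11 2 1))^(-14)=(0 5 1 9 2 4 11 8 7)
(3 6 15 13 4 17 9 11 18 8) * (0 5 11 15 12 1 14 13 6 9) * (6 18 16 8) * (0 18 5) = [0, 14, 2, 9, 17, 11, 12, 7, 3, 15, 10, 16, 1, 4, 13, 5, 8, 18, 6] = (1 14 13 4 17 18 6 12)(3 9 15 5 11 16 8)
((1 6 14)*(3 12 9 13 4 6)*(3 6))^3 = ((1 6 14)(3 12 9 13 4))^3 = (14)(3 13 12 4 9)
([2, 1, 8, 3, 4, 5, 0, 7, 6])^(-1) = [6, 1, 0, 3, 4, 5, 8, 7, 2]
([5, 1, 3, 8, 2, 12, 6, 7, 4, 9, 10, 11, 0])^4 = [5, 1, 2, 3, 4, 12, 6, 7, 8, 9, 10, 11, 0]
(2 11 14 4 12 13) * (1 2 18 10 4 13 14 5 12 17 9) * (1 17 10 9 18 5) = (1 2 11)(4 10)(5 12 14 13)(9 17 18) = [0, 2, 11, 3, 10, 12, 6, 7, 8, 17, 4, 1, 14, 5, 13, 15, 16, 18, 9]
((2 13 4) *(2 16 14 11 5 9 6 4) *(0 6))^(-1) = ((0 6 4 16 14 11 5 9)(2 13))^(-1) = (0 9 5 11 14 16 4 6)(2 13)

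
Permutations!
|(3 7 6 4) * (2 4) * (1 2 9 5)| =8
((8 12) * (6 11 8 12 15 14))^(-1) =((6 11 8 15 14))^(-1) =(6 14 15 8 11)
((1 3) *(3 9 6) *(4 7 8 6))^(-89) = ((1 9 4 7 8 6 3))^(-89) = (1 4 8 3 9 7 6)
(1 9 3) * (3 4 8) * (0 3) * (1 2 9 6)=(0 3 2 9 4 8)(1 6)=[3, 6, 9, 2, 8, 5, 1, 7, 0, 4]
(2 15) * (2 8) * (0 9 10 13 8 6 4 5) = (0 9 10 13 8 2 15 6 4 5) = [9, 1, 15, 3, 5, 0, 4, 7, 2, 10, 13, 11, 12, 8, 14, 6]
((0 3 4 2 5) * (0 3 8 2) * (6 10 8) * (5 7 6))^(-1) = (0 4 3 5)(2 8 10 6 7)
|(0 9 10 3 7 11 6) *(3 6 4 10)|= 8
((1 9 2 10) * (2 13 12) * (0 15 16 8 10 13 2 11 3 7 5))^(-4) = ((0 15 16 8 10 1 9 2 13 12 11 3 7 5))^(-4) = (0 11 9 16 7 13 10)(1 15 3 2 8 5 12)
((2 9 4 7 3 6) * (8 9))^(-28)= ((2 8 9 4 7 3 6))^(-28)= (9)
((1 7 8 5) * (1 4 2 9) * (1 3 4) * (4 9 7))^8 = (9)(1 2 8)(4 7 5)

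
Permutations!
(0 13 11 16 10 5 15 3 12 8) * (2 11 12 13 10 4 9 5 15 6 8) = [10, 1, 11, 13, 9, 6, 8, 7, 0, 5, 15, 16, 2, 12, 14, 3, 4] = (0 10 15 3 13 12 2 11 16 4 9 5 6 8)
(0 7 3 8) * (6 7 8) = (0 8)(3 6 7) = [8, 1, 2, 6, 4, 5, 7, 3, 0]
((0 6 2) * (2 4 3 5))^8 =(0 4 5)(2 6 3)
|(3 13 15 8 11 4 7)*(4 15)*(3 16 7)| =|(3 13 4)(7 16)(8 11 15)| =6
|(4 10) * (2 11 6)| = 6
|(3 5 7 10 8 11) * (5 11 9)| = |(3 11)(5 7 10 8 9)| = 10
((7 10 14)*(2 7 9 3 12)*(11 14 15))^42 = (2 9 15)(3 11 7)(10 12 14)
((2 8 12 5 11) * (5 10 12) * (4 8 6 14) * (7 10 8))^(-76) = (2 7 5 14 12)(4 8 6 10 11)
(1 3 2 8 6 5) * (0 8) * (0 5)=(0 8 6)(1 3 2 5)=[8, 3, 5, 2, 4, 1, 0, 7, 6]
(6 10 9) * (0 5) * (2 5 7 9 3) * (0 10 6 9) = (0 7)(2 5 10 3) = [7, 1, 5, 2, 4, 10, 6, 0, 8, 9, 3]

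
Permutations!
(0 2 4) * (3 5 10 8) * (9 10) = (0 2 4)(3 5 9 10 8) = [2, 1, 4, 5, 0, 9, 6, 7, 3, 10, 8]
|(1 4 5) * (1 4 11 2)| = 6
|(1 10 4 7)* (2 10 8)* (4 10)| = |(10)(1 8 2 4 7)| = 5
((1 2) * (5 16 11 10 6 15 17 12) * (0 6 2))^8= (0 10 5 15 1 11 12 6 2 16 17)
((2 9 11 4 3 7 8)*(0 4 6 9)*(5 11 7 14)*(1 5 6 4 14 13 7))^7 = ((0 14 6 9 1 5 11 4 3 13 7 8 2))^7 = (0 4 14 3 6 13 9 7 1 8 5 2 11)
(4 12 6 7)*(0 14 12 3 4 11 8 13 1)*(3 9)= (0 14 12 6 7 11 8 13 1)(3 4 9)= [14, 0, 2, 4, 9, 5, 7, 11, 13, 3, 10, 8, 6, 1, 12]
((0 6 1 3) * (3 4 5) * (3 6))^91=((0 3)(1 4 5 6))^91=(0 3)(1 6 5 4)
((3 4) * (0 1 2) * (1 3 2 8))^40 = ((0 3 4 2)(1 8))^40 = (8)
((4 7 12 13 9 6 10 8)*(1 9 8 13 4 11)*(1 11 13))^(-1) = ((1 9 6 10)(4 7 12)(8 13))^(-1) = (1 10 6 9)(4 12 7)(8 13)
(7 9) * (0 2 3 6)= [2, 1, 3, 6, 4, 5, 0, 9, 8, 7]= (0 2 3 6)(7 9)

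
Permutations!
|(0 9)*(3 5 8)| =6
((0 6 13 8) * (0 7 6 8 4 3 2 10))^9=(13)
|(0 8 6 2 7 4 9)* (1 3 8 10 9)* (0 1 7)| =8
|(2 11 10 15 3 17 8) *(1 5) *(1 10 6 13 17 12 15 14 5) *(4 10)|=12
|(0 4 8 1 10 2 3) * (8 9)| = |(0 4 9 8 1 10 2 3)| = 8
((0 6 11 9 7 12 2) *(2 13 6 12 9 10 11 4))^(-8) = ((0 12 13 6 4 2)(7 9)(10 11))^(-8) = (0 4 13)(2 6 12)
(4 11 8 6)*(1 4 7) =[0, 4, 2, 3, 11, 5, 7, 1, 6, 9, 10, 8] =(1 4 11 8 6 7)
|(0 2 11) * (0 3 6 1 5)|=7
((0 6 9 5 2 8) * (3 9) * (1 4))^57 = ((0 6 3 9 5 2 8)(1 4))^57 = (0 6 3 9 5 2 8)(1 4)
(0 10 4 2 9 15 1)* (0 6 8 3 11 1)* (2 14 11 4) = (0 10 2 9 15)(1 6 8 3 4 14 11) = [10, 6, 9, 4, 14, 5, 8, 7, 3, 15, 2, 1, 12, 13, 11, 0]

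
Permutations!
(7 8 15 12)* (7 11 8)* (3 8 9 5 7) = (3 8 15 12 11 9 5 7) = [0, 1, 2, 8, 4, 7, 6, 3, 15, 5, 10, 9, 11, 13, 14, 12]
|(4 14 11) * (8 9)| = |(4 14 11)(8 9)| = 6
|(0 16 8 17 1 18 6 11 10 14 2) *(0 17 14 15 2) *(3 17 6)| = 20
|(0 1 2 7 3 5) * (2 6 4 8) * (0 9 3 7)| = |(0 1 6 4 8 2)(3 5 9)| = 6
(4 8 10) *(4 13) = (4 8 10 13) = [0, 1, 2, 3, 8, 5, 6, 7, 10, 9, 13, 11, 12, 4]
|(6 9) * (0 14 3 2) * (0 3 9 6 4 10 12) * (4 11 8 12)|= 6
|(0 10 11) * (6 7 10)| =|(0 6 7 10 11)| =5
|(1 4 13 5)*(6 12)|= 4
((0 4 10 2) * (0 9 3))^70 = ((0 4 10 2 9 3))^70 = (0 9 10)(2 4 3)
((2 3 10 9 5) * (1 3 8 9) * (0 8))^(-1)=((0 8 9 5 2)(1 3 10))^(-1)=(0 2 5 9 8)(1 10 3)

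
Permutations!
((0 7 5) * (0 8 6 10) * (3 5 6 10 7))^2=((0 3 5 8 10)(6 7))^2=(0 5 10 3 8)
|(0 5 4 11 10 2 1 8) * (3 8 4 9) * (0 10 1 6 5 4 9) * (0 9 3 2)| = |(0 4 11 1 3 8 10)(2 6 5 9)| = 28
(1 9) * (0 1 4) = (0 1 9 4) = [1, 9, 2, 3, 0, 5, 6, 7, 8, 4]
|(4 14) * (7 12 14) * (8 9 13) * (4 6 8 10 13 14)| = 12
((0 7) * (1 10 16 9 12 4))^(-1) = ((0 7)(1 10 16 9 12 4))^(-1) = (0 7)(1 4 12 9 16 10)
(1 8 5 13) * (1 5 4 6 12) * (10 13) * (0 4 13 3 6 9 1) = (0 4 9 1 8 13 5 10 3 6 12) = [4, 8, 2, 6, 9, 10, 12, 7, 13, 1, 3, 11, 0, 5]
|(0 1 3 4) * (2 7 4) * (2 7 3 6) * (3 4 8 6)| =|(0 1 3 7 8 6 2 4)| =8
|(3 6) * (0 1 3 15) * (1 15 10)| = 4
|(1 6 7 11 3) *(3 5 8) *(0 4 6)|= |(0 4 6 7 11 5 8 3 1)|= 9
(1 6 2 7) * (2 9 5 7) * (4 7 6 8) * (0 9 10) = (0 9 5 6 10)(1 8 4 7) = [9, 8, 2, 3, 7, 6, 10, 1, 4, 5, 0]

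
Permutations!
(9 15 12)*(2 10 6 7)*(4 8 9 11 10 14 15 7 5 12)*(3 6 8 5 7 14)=(2 3 6 7)(4 5 12 11 10 8 9 14 15)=[0, 1, 3, 6, 5, 12, 7, 2, 9, 14, 8, 10, 11, 13, 15, 4]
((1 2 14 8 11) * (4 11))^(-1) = ((1 2 14 8 4 11))^(-1) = (1 11 4 8 14 2)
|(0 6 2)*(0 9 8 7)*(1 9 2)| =6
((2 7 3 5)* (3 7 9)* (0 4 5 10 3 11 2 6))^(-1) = ((0 4 5 6)(2 9 11)(3 10))^(-1) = (0 6 5 4)(2 11 9)(3 10)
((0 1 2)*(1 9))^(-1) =(0 2 1 9) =((0 9 1 2))^(-1)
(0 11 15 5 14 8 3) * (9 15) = [11, 1, 2, 0, 4, 14, 6, 7, 3, 15, 10, 9, 12, 13, 8, 5] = (0 11 9 15 5 14 8 3)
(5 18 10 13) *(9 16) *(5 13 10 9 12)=(5 18 9 16 12)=[0, 1, 2, 3, 4, 18, 6, 7, 8, 16, 10, 11, 5, 13, 14, 15, 12, 17, 9]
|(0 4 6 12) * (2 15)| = 4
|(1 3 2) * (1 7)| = 4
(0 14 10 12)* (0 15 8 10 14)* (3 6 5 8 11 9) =[0, 1, 2, 6, 4, 8, 5, 7, 10, 3, 12, 9, 15, 13, 14, 11] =(3 6 5 8 10 12 15 11 9)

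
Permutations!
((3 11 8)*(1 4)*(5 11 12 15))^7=((1 4)(3 12 15 5 11 8))^7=(1 4)(3 12 15 5 11 8)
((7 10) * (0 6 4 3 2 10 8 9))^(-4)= (0 10 6 7 4 8 3 9 2)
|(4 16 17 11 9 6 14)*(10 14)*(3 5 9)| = 10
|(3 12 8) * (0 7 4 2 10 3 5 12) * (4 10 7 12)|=|(0 12 8 5 4 2 7 10 3)|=9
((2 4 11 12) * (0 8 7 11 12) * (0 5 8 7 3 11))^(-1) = ((0 7)(2 4 12)(3 11 5 8))^(-1) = (0 7)(2 12 4)(3 8 5 11)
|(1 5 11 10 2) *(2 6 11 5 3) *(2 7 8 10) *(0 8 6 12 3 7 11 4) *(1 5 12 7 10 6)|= 60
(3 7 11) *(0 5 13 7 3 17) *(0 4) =(0 5 13 7 11 17 4) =[5, 1, 2, 3, 0, 13, 6, 11, 8, 9, 10, 17, 12, 7, 14, 15, 16, 4]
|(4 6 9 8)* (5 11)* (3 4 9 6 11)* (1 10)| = 4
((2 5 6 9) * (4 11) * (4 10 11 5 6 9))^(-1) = ((2 6 4 5 9)(10 11))^(-1) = (2 9 5 4 6)(10 11)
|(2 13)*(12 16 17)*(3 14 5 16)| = |(2 13)(3 14 5 16 17 12)| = 6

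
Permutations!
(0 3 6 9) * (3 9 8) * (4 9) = (0 4 9)(3 6 8) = [4, 1, 2, 6, 9, 5, 8, 7, 3, 0]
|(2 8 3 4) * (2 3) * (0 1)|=|(0 1)(2 8)(3 4)|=2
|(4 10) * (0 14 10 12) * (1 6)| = 10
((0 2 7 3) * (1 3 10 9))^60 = ((0 2 7 10 9 1 3))^60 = (0 9 2 1 7 3 10)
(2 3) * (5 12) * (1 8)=[0, 8, 3, 2, 4, 12, 6, 7, 1, 9, 10, 11, 5]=(1 8)(2 3)(5 12)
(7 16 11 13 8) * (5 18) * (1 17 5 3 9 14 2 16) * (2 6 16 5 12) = (1 17 12 2 5 18 3 9 14 6 16 11 13 8 7) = [0, 17, 5, 9, 4, 18, 16, 1, 7, 14, 10, 13, 2, 8, 6, 15, 11, 12, 3]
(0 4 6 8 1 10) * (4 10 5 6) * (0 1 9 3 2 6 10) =[0, 5, 6, 2, 4, 10, 8, 7, 9, 3, 1] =(1 5 10)(2 6 8 9 3)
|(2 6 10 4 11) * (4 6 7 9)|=|(2 7 9 4 11)(6 10)|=10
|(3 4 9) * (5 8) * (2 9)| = |(2 9 3 4)(5 8)| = 4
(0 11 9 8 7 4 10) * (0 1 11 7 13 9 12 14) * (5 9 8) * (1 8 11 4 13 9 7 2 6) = (0 2 6 1 4 10 8 9 5 7 13 11 12 14) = [2, 4, 6, 3, 10, 7, 1, 13, 9, 5, 8, 12, 14, 11, 0]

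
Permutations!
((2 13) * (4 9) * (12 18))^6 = ((2 13)(4 9)(12 18))^6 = (18)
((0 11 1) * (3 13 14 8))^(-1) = (0 1 11)(3 8 14 13)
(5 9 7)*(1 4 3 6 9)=[0, 4, 2, 6, 3, 1, 9, 5, 8, 7]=(1 4 3 6 9 7 5)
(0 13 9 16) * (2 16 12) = (0 13 9 12 2 16) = [13, 1, 16, 3, 4, 5, 6, 7, 8, 12, 10, 11, 2, 9, 14, 15, 0]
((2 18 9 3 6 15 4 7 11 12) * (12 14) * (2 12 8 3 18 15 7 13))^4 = ((2 15 4 13)(3 6 7 11 14 8)(9 18))^4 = (18)(3 14 7)(6 8 11)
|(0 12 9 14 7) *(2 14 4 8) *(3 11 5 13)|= |(0 12 9 4 8 2 14 7)(3 11 5 13)|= 8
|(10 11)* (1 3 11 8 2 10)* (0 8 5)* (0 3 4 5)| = 20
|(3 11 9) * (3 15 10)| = 5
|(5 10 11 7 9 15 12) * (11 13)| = |(5 10 13 11 7 9 15 12)| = 8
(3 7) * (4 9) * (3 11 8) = (3 7 11 8)(4 9) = [0, 1, 2, 7, 9, 5, 6, 11, 3, 4, 10, 8]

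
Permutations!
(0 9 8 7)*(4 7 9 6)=[6, 1, 2, 3, 7, 5, 4, 0, 9, 8]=(0 6 4 7)(8 9)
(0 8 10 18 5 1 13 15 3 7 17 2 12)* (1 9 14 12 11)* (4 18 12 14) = (0 8 10 12)(1 13 15 3 7 17 2 11)(4 18 5 9) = [8, 13, 11, 7, 18, 9, 6, 17, 10, 4, 12, 1, 0, 15, 14, 3, 16, 2, 5]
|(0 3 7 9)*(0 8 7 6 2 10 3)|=12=|(2 10 3 6)(7 9 8)|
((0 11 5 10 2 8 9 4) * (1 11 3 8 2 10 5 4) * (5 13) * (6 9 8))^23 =((0 3 6 9 1 11 4)(5 13))^23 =(0 6 1 4 3 9 11)(5 13)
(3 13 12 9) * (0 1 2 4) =(0 1 2 4)(3 13 12 9) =[1, 2, 4, 13, 0, 5, 6, 7, 8, 3, 10, 11, 9, 12]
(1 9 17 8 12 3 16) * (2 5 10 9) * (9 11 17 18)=(1 2 5 10 11 17 8 12 3 16)(9 18)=[0, 2, 5, 16, 4, 10, 6, 7, 12, 18, 11, 17, 3, 13, 14, 15, 1, 8, 9]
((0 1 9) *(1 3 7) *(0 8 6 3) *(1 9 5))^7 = (1 5)(3 9 6 7 8)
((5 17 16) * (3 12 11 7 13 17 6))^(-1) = (3 6 5 16 17 13 7 11 12)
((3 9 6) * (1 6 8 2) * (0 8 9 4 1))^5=((9)(0 8 2)(1 6 3 4))^5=(9)(0 2 8)(1 6 3 4)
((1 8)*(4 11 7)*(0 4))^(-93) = ((0 4 11 7)(1 8))^(-93) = (0 7 11 4)(1 8)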